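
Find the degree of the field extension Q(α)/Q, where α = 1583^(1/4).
[Q(α):Q] = 4

α is a root of x^4 - 1583. By Eisenstein's criterion at the prime p = 1583 (which divides the constant term 1583 but p^2 = 2505889 does not, since 1583 is squarefree), x^4 - 1583 is irreducible over Q. Hence [Q(α):Q] = 4.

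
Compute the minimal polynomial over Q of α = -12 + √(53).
m_α(x) = x^2 + 24x + 91

From α + 12 = √(53), squaring gives (α + 12)^2 = 53, i.e. α^2 + 24α + 144 = 53, so α^2 + 24α + 91 = 0. The discriminant of x^2 + 24x + 91 is (24)^2 - 4·(91) = 576 - 364 = 212, and 4·(53) is not a perfect square in Q since 53 is squarefree and ≠ 1. Hence x^2 + 24x + 91 is irreducible over Q and is the minimal polynomial of α.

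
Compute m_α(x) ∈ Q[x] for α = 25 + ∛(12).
m_α(x) = x^3 - 75x^2 + 1875x - 15637

Set β = α - 25 = ∛(12), so β^3 = 12. Then (α - 25)^3 - 12 = 0, i.e. α is a root of g(x) = (x - 25)^3 - 12 = x^3 - 75x^2 + 1875x - 15637. Since g(x) = h(x - 25) where h(x) = x^3 - 12, and h is irreducible over Q (because 12 is not a perfect cube, so h has no rational root, and a monic cubic with no rational root is irreducible), g is also irreducible (irreducibility is preserved under the substitution x → x - 25). Hence m_α(x) = x^3 - 75x^2 + 1875x - 15637.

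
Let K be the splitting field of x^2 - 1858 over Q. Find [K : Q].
[K : Q] = 2

f(x) = x^2 - 1858 factors as (x - √1858)(x + √1858). The splitting field is K = Q(√1858). Since 1858 is squarefree and > 1, it is not a perfect square, so x^2 - 1858 is irreducible over Q and [Q(√1858) : Q] = 2. Hence [K : Q] = 2.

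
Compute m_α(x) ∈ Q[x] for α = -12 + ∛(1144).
m_α(x) = x^3 + 36x^2 + 432x + 584

Set β = α + 12 = ∛(1144), so β^3 = 1144. Then (α + 12)^3 - 1144 = 0, i.e. α is a root of g(x) = (x + 12)^3 - 1144 = x^3 + 36x^2 + 432x + 584. Since g(x) = h(x + 12) where h(x) = x^3 - 1144, and h is irreducible over Q (because 1144 is not a perfect cube, so h has no rational root, and a monic cubic with no rational root is irreducible), g is also irreducible (irreducibility is preserved under the substitution x → x + 12). Hence m_α(x) = x^3 + 36x^2 + 432x + 584.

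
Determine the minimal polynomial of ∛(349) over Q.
m_α(x) = x^3 - 349

α satisfies α^3 = 349, so x^3 - 349 annihilates α. By the rational root test, a rational root p/q (in lowest terms) of x^3 - 349 would satisfy p^3 = 349 q^3, forcing q = 1 and p^3 = 349; but 349 is not a perfect cube, contradiction. A monic cubic over Q with no rational root is irreducible (any nontrivial factorization would include a linear factor). Hence x^3 - 349 is the minimal polynomial of α, and in particular [Q(α):Q] = 3.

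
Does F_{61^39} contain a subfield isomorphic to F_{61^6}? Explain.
No: F_{61^6} is not a subfield of F_{61^39}

F_{p^m} embeds in F_{p^n} iff m | n. Here 6 ∤ 39 (since 39 = 6·6 + 3 with remainder 3 ≠ 0), so F_{61^6} is not a subfield of F_{61^39}. Equivalently: if it were, the tower law would give 6 = [F_{61^6}:F_61] dividing [F_{61^39}:F_61] = 39, contradiction.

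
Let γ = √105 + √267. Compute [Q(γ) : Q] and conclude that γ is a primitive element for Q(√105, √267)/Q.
[Q(γ) : Q] = 4 (equivalently, Q(γ) = Q(√105, √267))

Obviously Q(γ) ⊆ Q(√105, √267), and [Q(√105, √267):Q] = 4 (since 105, 267 are distinct squarefree integers > 1 with 28035 not a perfect square). To show equality we compute the minimal polynomial of γ. From γ = √105 + √267: γ^2 = 105 + 2√(28035) + 267 = 372 + 2√(28035), so γ^2 - 372 = 2√(28035); squaring, (γ^2 - 372)^2 = 4·28035, i.e. γ^4 - 744γ^2 + 138384 - 112140 = 0, i.e. γ^4 - 744γ^2 + 26244 = 0. So γ is a root of x^4 - 744x^2 + 26244. This polynomial is irreducible over Q: it has no rational root (each ±√105 ± √267 is irrational), and any factorization into two quadratics over Q would force √(28035) ∈ Q (pairing opposite roots) or √105, √267 ∈ Q (other pairings), all impossible. Hence [Q(γ):Q] = 4 = [Q(√105, √267):Q], so Q(γ) = Q(√105, √267).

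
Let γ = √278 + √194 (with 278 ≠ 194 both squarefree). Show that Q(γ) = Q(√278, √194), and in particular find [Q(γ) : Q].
[Q(γ) : Q] = 4 (equivalently, Q(γ) = Q(√278, √194))

Obviously Q(γ) ⊆ Q(√278, √194), and [Q(√278, √194):Q] = 4 (since 278, 194 are distinct squarefree integers > 1 with 53932 not a perfect square). To show equality we compute the minimal polynomial of γ. From γ = √278 + √194: γ^2 = 278 + 2√(53932) + 194 = 472 + 2√(53932), so γ^2 - 472 = 2√(53932); squaring, (γ^2 - 472)^2 = 4·53932, i.e. γ^4 - 944γ^2 + 222784 - 215728 = 0, i.e. γ^4 - 944γ^2 + 7056 = 0. So γ is a root of x^4 - 944x^2 + 7056. This polynomial is irreducible over Q: it has no rational root (each ±√278 ± √194 is irrational), and any factorization into two quadratics over Q would force √(53932) ∈ Q (pairing opposite roots) or √278, √194 ∈ Q (other pairings), all impossible. Hence [Q(γ):Q] = 4 = [Q(√278, √194):Q], so Q(γ) = Q(√278, √194).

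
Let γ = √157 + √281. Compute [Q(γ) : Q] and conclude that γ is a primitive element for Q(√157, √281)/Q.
[Q(γ) : Q] = 4 (equivalently, Q(γ) = Q(√157, √281))

Obviously Q(γ) ⊆ Q(√157, √281), and [Q(√157, √281):Q] = 4 (since 157, 281 are distinct squarefree integers > 1 with 44117 not a perfect square). To show equality we compute the minimal polynomial of γ. From γ = √157 + √281: γ^2 = 157 + 2√(44117) + 281 = 438 + 2√(44117), so γ^2 - 438 = 2√(44117); squaring, (γ^2 - 438)^2 = 4·44117, i.e. γ^4 - 876γ^2 + 191844 - 176468 = 0, i.e. γ^4 - 876γ^2 + 15376 = 0. So γ is a root of x^4 - 876x^2 + 15376. This polynomial is irreducible over Q: it has no rational root (each ±√157 ± √281 is irrational), and any factorization into two quadratics over Q would force √(44117) ∈ Q (pairing opposite roots) or √157, √281 ∈ Q (other pairings), all impossible. Hence [Q(γ):Q] = 4 = [Q(√157, √281):Q], so Q(γ) = Q(√157, √281).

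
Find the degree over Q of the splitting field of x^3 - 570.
[K : Q] = 6

The roots of x^3 - 570 are ∛570, ω∛570, ω^2∛570 where ω = e^(2πi/3) is a primitive cube root of unity, so K = Q(∛570, ω). Now [Q(∛570):Q] = 3 (since 570 is not a perfect cube, x^3 - 570 is irreducible) and [Q(ω):Q] = 2. Both 2 and 3 divide [K:Q], and [K:Q] ≤ 3·2 = 6, so [K:Q] = 6. (Equivalently: Q(∛570) ⊂ R but ω ∉ R, so [K : Q(∛570)] = 2.)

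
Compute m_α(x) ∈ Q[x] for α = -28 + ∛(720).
m_α(x) = x^3 + 84x^2 + 2352x + 21232

Set β = α + 28 = ∛(720), so β^3 = 720. Then (α + 28)^3 - 720 = 0, i.e. α is a root of g(x) = (x + 28)^3 - 720 = x^3 + 84x^2 + 2352x + 21232. Since g(x) = h(x + 28) where h(x) = x^3 - 720, and h is irreducible over Q (because 720 is not a perfect cube, so h has no rational root, and a monic cubic with no rational root is irreducible), g is also irreducible (irreducibility is preserved under the substitution x → x + 28). Hence m_α(x) = x^3 + 84x^2 + 2352x + 21232.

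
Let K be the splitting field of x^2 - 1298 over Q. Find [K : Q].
[K : Q] = 2

f(x) = x^2 - 1298 factors as (x - √1298)(x + √1298). The splitting field is K = Q(√1298). Since 1298 is squarefree and > 1, it is not a perfect square, so x^2 - 1298 is irreducible over Q and [Q(√1298) : Q] = 2. Hence [K : Q] = 2.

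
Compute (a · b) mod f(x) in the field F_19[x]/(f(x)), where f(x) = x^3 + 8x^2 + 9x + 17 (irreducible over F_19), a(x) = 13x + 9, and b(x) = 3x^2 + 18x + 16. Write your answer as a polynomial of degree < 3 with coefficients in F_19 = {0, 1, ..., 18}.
a · b ≡ 6x^2 + 13 (mod f(x))

Multiply in F_19[x]: a(x)·b(x) = (13x + 9)·(3x^2 + 18x + 16) = x^3 + 14x^2 + 9x + 11. This has degree ≥ 3, so divide by f(x) over F_19: x^3 + 14x^2 + 9x + 11 = (1)·(x^3 + 8x^2 + 9x + 17) + (6x^2 + 13). Hence a·b ≡ 6x^2 + 13 (mod f). (F_19[x]/(f) is a field with 19^3 = 6859 elements since f is irreducible of degree 3.)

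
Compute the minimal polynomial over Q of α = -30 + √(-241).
m_α(x) = x^2 + 60x + 1141

From α + 30 = √(-241), squaring gives (α + 30)^2 = -241, i.e. α^2 + 60α + 900 = -241, so α^2 + 60α + 1141 = 0. The discriminant of x^2 + 60x + 1141 is (60)^2 - 4·(1141) = 3600 - 4564 = -964, and 4·(-241) is not a perfect square in Q since -241 is squarefree and ≠ 1. Hence x^2 + 60x + 1141 is irreducible over Q and is the minimal polynomial of α.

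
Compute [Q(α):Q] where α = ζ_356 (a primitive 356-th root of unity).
[Q(α):Q] = 176

The minimal polynomial of ζ_356 over Q is the 356-th cyclotomic polynomial Φ_356(x), which is irreducible over Q and has degree φ(356) = 176. Hence [Q(α):Q] = φ(356) = 176.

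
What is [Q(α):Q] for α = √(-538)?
[Q(α):Q] = 2

[Q(α):Q] equals the degree of the minimal polynomial of α. Here α^2 = -538 and x^2 + 538 is irreducible (d = -538 is squarefree, ≠ 1, hence not a square), so deg(m_α) = 2. Thus [Q(α):Q] = 2.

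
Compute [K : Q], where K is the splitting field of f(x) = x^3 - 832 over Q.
[K : Q] = 6

The roots of x^3 - 832 are ∛832, ω∛832, ω^2∛832 where ω = e^(2πi/3) is a primitive cube root of unity, so K = Q(∛832, ω). Now [Q(∛832):Q] = 3 (since 832 is not a perfect cube, x^3 - 832 is irreducible) and [Q(ω):Q] = 2. Both 2 and 3 divide [K:Q], and [K:Q] ≤ 3·2 = 6, so [K:Q] = 6. (Equivalently: Q(∛832) ⊂ R but ω ∉ R, so [K : Q(∛832)] = 2.)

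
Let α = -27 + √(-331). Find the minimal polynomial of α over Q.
m_α(x) = x^2 + 54x + 1060

From α + 27 = √(-331), squaring gives (α + 27)^2 = -331, i.e. α^2 + 54α + 729 = -331, so α^2 + 54α + 1060 = 0. The discriminant of x^2 + 54x + 1060 is (54)^2 - 4·(1060) = 2916 - 4240 = -1324, and 4·(-331) is not a perfect square in Q since -331 is squarefree and ≠ 1. Hence x^2 + 54x + 1060 is irreducible over Q and is the minimal polynomial of α.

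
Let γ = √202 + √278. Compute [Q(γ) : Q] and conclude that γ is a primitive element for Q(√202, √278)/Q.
[Q(γ) : Q] = 4 (equivalently, Q(γ) = Q(√202, √278))

Obviously Q(γ) ⊆ Q(√202, √278), and [Q(√202, √278):Q] = 4 (since 202, 278 are distinct squarefree integers > 1 with 56156 not a perfect square). To show equality we compute the minimal polynomial of γ. From γ = √202 + √278: γ^2 = 202 + 2√(56156) + 278 = 480 + 2√(56156), so γ^2 - 480 = 2√(56156); squaring, (γ^2 - 480)^2 = 4·56156, i.e. γ^4 - 960γ^2 + 230400 - 224624 = 0, i.e. γ^4 - 960γ^2 + 5776 = 0. So γ is a root of x^4 - 960x^2 + 5776. This polynomial is irreducible over Q: it has no rational root (each ±√202 ± √278 is irrational), and any factorization into two quadratics over Q would force √(56156) ∈ Q (pairing opposite roots) or √202, √278 ∈ Q (other pairings), all impossible. Hence [Q(γ):Q] = 4 = [Q(√202, √278):Q], so Q(γ) = Q(√202, √278).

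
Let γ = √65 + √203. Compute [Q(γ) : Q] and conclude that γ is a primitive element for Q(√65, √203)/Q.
[Q(γ) : Q] = 4 (equivalently, Q(γ) = Q(√65, √203))

Obviously Q(γ) ⊆ Q(√65, √203), and [Q(√65, √203):Q] = 4 (since 65, 203 are distinct squarefree integers > 1 with 13195 not a perfect square). To show equality we compute the minimal polynomial of γ. From γ = √65 + √203: γ^2 = 65 + 2√(13195) + 203 = 268 + 2√(13195), so γ^2 - 268 = 2√(13195); squaring, (γ^2 - 268)^2 = 4·13195, i.e. γ^4 - 536γ^2 + 71824 - 52780 = 0, i.e. γ^4 - 536γ^2 + 19044 = 0. So γ is a root of x^4 - 536x^2 + 19044. This polynomial is irreducible over Q: it has no rational root (each ±√65 ± √203 is irrational), and any factorization into two quadratics over Q would force √(13195) ∈ Q (pairing opposite roots) or √65, √203 ∈ Q (other pairings), all impossible. Hence [Q(γ):Q] = 4 = [Q(√65, √203):Q], so Q(γ) = Q(√65, √203).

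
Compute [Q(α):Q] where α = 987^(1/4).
[Q(α):Q] = 4

α is a root of x^4 - 987. By Eisenstein's criterion at the prime p = 3 (which divides the constant term 987 but p^2 = 9 does not, since 987 is squarefree), x^4 - 987 is irreducible over Q. Hence [Q(α):Q] = 4.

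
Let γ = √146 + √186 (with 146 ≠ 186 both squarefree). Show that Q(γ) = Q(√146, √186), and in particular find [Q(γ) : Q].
[Q(γ) : Q] = 4 (equivalently, Q(γ) = Q(√146, √186))

Obviously Q(γ) ⊆ Q(√146, √186), and [Q(√146, √186):Q] = 4 (since 146, 186 are distinct squarefree integers > 1 with 27156 not a perfect square). To show equality we compute the minimal polynomial of γ. From γ = √146 + √186: γ^2 = 146 + 2√(27156) + 186 = 332 + 2√(27156), so γ^2 - 332 = 2√(27156); squaring, (γ^2 - 332)^2 = 4·27156, i.e. γ^4 - 664γ^2 + 110224 - 108624 = 0, i.e. γ^4 - 664γ^2 + 1600 = 0. So γ is a root of x^4 - 664x^2 + 1600. This polynomial is irreducible over Q: it has no rational root (each ±√146 ± √186 is irrational), and any factorization into two quadratics over Q would force √(27156) ∈ Q (pairing opposite roots) or √146, √186 ∈ Q (other pairings), all impossible. Hence [Q(γ):Q] = 4 = [Q(√146, √186):Q], so Q(γ) = Q(√146, √186).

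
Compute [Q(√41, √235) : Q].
[Q(√41, √235) : Q] = 4

[Q(√41):Q] = 2 (min poly x^2 - 41, irreducible since 41 is squarefree > 1). For the top step, suppose √235 ∈ Q(√41), say √235 = c + d√41 with c, d ∈ Q. Squaring: 235 = c^2 + 41d^2 + 2cd√41. Since √41 ∉ Q this forces 2cd = 0. If d = 0 then √235 = c ∈ Q, contradicting 235 squarefree > 1. If c = 0 then 235 = 41d^2, so 41·235 = (41d)^2 is a perfect square in Q — but 41·235 = 9635 is not a perfect square (since 41 and 235 are distinct squarefree integers). Contradiction. Hence √235 ∉ Q(√41), so x^2 - 235 stays irreducible over Q(√41) and [Q(√41, √235) : Q(√41)] = 2. By the tower law, [Q(√41, √235) : Q] = 2 · 2 = 4.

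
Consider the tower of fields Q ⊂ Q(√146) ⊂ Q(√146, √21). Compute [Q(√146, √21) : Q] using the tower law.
[Q(√146, √21) : Q] = 4

[Q(√146):Q] = 2 (min poly x^2 - 146, irreducible since 146 is squarefree > 1). For the top step, suppose √21 ∈ Q(√146), say √21 = c + d√146 with c, d ∈ Q. Squaring: 21 = c^2 + 146d^2 + 2cd√146. Since √146 ∉ Q this forces 2cd = 0. If d = 0 then √21 = c ∈ Q, contradicting 21 squarefree > 1. If c = 0 then 21 = 146d^2, so 146·21 = (146d)^2 is a perfect square in Q — but 146·21 = 3066 is not a perfect square (since 146 and 21 are distinct squarefree integers). Contradiction. Hence √21 ∉ Q(√146), so x^2 - 21 stays irreducible over Q(√146) and [Q(√146, √21) : Q(√146)] = 2. By the tower law, [Q(√146, √21) : Q] = 2 · 2 = 4.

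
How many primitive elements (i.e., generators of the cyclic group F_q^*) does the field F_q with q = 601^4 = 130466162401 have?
There are φ(130466162400) = 28983951360 primitive elements

F_q^* is cyclic of order q - 1 = 130466162400. A cyclic group of order m has exactly φ(m) generators. Here m = 130466162400 = 2^5 · 3 · 5^2 · 7 · 43 · 313 · 577, so the number of primitive elements is φ(130466162400) = 28983951360.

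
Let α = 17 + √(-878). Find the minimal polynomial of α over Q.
m_α(x) = x^2 - 34x + 1167

From α - 17 = √(-878), squaring gives (α - 17)^2 = -878, i.e. α^2 - 34α + 289 = -878, so α^2 - 34α + 1167 = 0. The discriminant of x^2 - 34x + 1167 is (-34)^2 - 4·(1167) = 1156 - 4668 = -3512, and 4·(-878) is not a perfect square in Q since -878 is squarefree and ≠ 1. Hence x^2 - 34x + 1167 is irreducible over Q and is the minimal polynomial of α.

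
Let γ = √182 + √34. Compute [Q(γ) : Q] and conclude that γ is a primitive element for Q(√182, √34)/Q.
[Q(γ) : Q] = 4 (equivalently, Q(γ) = Q(√182, √34))

Obviously Q(γ) ⊆ Q(√182, √34), and [Q(√182, √34):Q] = 4 (since 182, 34 are distinct squarefree integers > 1 with 6188 not a perfect square). To show equality we compute the minimal polynomial of γ. From γ = √182 + √34: γ^2 = 182 + 2√(6188) + 34 = 216 + 2√(6188), so γ^2 - 216 = 2√(6188); squaring, (γ^2 - 216)^2 = 4·6188, i.e. γ^4 - 432γ^2 + 46656 - 24752 = 0, i.e. γ^4 - 432γ^2 + 21904 = 0. So γ is a root of x^4 - 432x^2 + 21904. This polynomial is irreducible over Q: it has no rational root (each ±√182 ± √34 is irrational), and any factorization into two quadratics over Q would force √(6188) ∈ Q (pairing opposite roots) or √182, √34 ∈ Q (other pairings), all impossible. Hence [Q(γ):Q] = 4 = [Q(√182, √34):Q], so Q(γ) = Q(√182, √34).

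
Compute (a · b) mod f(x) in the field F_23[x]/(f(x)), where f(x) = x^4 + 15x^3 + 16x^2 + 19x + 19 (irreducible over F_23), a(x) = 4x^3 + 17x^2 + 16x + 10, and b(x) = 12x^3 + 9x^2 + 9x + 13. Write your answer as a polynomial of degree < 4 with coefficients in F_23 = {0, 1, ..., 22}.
a · b ≡ 9x^3 + 4x^2 + 8x + 12 (mod f(x))

Multiply in F_23[x]: a(x)·b(x) = (4x^3 + 17x^2 + 16x + 10)·(12x^3 + 9x^2 + 9x + 13) = 2x^6 + 10x^5 + 13x^4 + 9x^3 + 18x^2 + 22x + 15. This has degree ≥ 4, so divide by f(x) over F_23: 2x^6 + 10x^5 + 13x^4 + 9x^3 + 18x^2 + 22x + 15 = (2x^2 + 3x + 5)·(x^4 + 15x^3 + 16x^2 + 19x + 19) + (9x^3 + 4x^2 + 8x + 12). Hence a·b ≡ 9x^3 + 4x^2 + 8x + 12 (mod f). (F_23[x]/(f) is a field with 23^4 = 279841 elements since f is irreducible of degree 4.)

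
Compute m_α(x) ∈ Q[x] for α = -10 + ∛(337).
m_α(x) = x^3 + 30x^2 + 300x + 663

Set β = α + 10 = ∛(337), so β^3 = 337. Then (α + 10)^3 - 337 = 0, i.e. α is a root of g(x) = (x + 10)^3 - 337 = x^3 + 30x^2 + 300x + 663. Since g(x) = h(x + 10) where h(x) = x^3 - 337, and h is irreducible over Q (because 337 is not a perfect cube, so h has no rational root, and a monic cubic with no rational root is irreducible), g is also irreducible (irreducibility is preserved under the substitution x → x + 10). Hence m_α(x) = x^3 + 30x^2 + 300x + 663.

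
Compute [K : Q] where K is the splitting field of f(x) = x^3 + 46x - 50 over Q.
[K : Q] = 6

By the rational root test, any rational root of the monic integer polynomial f(x) = x^3 + 46x - 50 must be an integer dividing the constant term -50, i.e. one of ±{1, 2, 5, 10, 25, 50}. Evaluating: f(1) = -3, f(-1) = -97, f(2) = 50, f(-2) = -150, f(5) = 305, f(-5) = -405, f(10) = 1410, f(-10) = -1510, f(25) = 16725, f(-25) = -16825, f(50) = 127250, f(-50) = -127350; none is 0, so f has no rational root and is therefore irreducible over Q (a cubic with no linear factor over a field is irreducible). For an irreducible cubic, the Galois group is A_3 or S_3 according as the discriminant disc(f) = -4a^3 - 27b^2 = -4·(46)^3 - 27·(-50)^2 = -456844 is or is not a square in Q. Here disc(f) = -456844 is not a perfect square in Q, so the Galois group of f over Q is not contained in A_3 and must be all of S_3. The splitting field has degree |S_3| = 6 over Q, so [K : Q] = 6.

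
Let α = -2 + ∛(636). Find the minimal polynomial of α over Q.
m_α(x) = x^3 + 6x^2 + 12x - 628

Set β = α + 2 = ∛(636), so β^3 = 636. Then (α + 2)^3 - 636 = 0, i.e. α is a root of g(x) = (x + 2)^3 - 636 = x^3 + 6x^2 + 12x - 628. Since g(x) = h(x + 2) where h(x) = x^3 - 636, and h is irreducible over Q (because 636 is not a perfect cube, so h has no rational root, and a monic cubic with no rational root is irreducible), g is also irreducible (irreducibility is preserved under the substitution x → x + 2). Hence m_α(x) = x^3 + 6x^2 + 12x - 628.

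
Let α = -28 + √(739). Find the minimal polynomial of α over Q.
m_α(x) = x^2 + 56x + 45

From α + 28 = √(739), squaring gives (α + 28)^2 = 739, i.e. α^2 + 56α + 784 = 739, so α^2 + 56α + 45 = 0. The discriminant of x^2 + 56x + 45 is (56)^2 - 4·(45) = 3136 - 180 = 2956, and 4·(739) is not a perfect square in Q since 739 is squarefree and ≠ 1. Hence x^2 + 56x + 45 is irreducible over Q and is the minimal polynomial of α.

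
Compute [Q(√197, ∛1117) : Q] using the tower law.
[Q(√197, ∛1117) : Q] = 6

Let L = Q(√197, ∛1117). Since Q(√197) ⊂ L and [Q(√197):Q] = 2, the tower law gives 2 | [L:Q]. Likewise Q(∛1117) ⊂ L with [Q(∛1117):Q] = 3 (because 1117 is not a perfect cube), so 3 | [L:Q]. As gcd(2,3) = 1, [L:Q] is divisible by 6. Conversely L is generated over Q by √197 and ∛1117, so [L:Q] ≤ 2·3 = 6. Therefore [Q(√197, ∛1117) : Q] = 6.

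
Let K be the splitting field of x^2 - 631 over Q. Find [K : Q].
[K : Q] = 2

f(x) = x^2 - 631 factors as (x - √631)(x + √631). The splitting field is K = Q(√631). Since 631 is squarefree and > 1, it is not a perfect square, so x^2 - 631 is irreducible over Q and [Q(√631) : Q] = 2. Hence [K : Q] = 2.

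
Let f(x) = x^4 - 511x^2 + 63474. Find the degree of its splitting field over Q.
[K : Q] = 4

Solving the quadratic in x^2: x^2 = (511 ± √(511^2 - 4·63474))/2 = (511 ± √7225)/2 = (511 ± 85)/2, giving x^2 = 213 or x^2 = 298. So f(x) = (x^2 - 213)(x^2 - 298) and the roots of f are ±√213, ±√298. Hence the splitting field is K = Q(√213, √298). Since 213 and 298 are distinct squarefree integers > 1, their product 63474 is not a perfect square, so √298 ∉ Q(√213). By the tower law [K:Q] = [Q(√213,√298):Q(√213)] · [Q(√213):Q] = 2 · 2 = 4.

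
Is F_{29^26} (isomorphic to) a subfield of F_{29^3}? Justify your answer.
No: F_{29^26} is not a subfield of F_{29^3}

F_{p^m} embeds in F_{p^n} iff m | n. Here 26 ∤ 3 (since 3 = 0·26 + 3 with remainder 3 ≠ 0), so F_{29^26} is not a subfield of F_{29^3}. Equivalently: if it were, the tower law would give 26 = [F_{29^26}:F_29] dividing [F_{29^3}:F_29] = 3, contradiction.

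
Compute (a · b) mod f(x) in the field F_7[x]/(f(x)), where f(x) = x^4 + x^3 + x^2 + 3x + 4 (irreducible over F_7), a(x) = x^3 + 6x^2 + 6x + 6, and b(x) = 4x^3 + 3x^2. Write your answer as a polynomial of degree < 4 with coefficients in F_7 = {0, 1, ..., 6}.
a · b ≡ 6x^3 + 2x^2 + 3x + 3 (mod f(x))

Multiply in F_7[x]: a(x)·b(x) = (x^3 + 6x^2 + 6x + 6)·(4x^3 + 3x^2) = 4x^6 + 6x^5 + 4x^2. This has degree ≥ 4, so divide by f(x) over F_7: 4x^6 + 6x^5 + 4x^2 = (4x^2 + 2x + 1)·(x^4 + x^3 + x^2 + 3x + 4) + (6x^3 + 2x^2 + 3x + 3). Hence a·b ≡ 6x^3 + 2x^2 + 3x + 3 (mod f). (F_7[x]/(f) is a field with 7^4 = 2401 elements since f is irreducible of degree 4.)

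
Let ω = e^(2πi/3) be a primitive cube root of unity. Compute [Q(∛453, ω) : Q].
[Q(∛453, ω) : Q] = 6

[Q(∛453):Q] = 3 (min poly x^3 - 453, irreducible since 453 is not a perfect cube). [Q(ω):Q] = 2 (min poly x^2 + x + 1). Since Q(∛453) ⊂ R and ω ∉ R, we have ω ∉ Q(∛453), so x^2 + x + 1 remains irreducible over Q(∛453) and [Q(∛453, ω) : Q(∛453)] = 2. By the tower law, [Q(∛453, ω) : Q] = 3 · 2 = 6. (In fact Q(∛453, ω) is the splitting field of x^3 - 453 over Q.)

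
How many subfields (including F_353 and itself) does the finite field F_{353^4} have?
F_{353^4} has 3 subfields

The subfields of F_{p^n} are exactly the fields F_{p^d} for d | n (each is the fixed field of the unique index-d subgroup of Gal(F_{p^n}/F_p) ≅ Z/nZ). The divisors of n = 4 are {1, 2, 4}, giving 3 subfields: F_{353^1}, F_{353^2}, F_{353^4}.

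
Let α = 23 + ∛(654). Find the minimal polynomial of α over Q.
m_α(x) = x^3 - 69x^2 + 1587x - 12821

Set β = α - 23 = ∛(654), so β^3 = 654. Then (α - 23)^3 - 654 = 0, i.e. α is a root of g(x) = (x - 23)^3 - 654 = x^3 - 69x^2 + 1587x - 12821. Since g(x) = h(x - 23) where h(x) = x^3 - 654, and h is irreducible over Q (because 654 is not a perfect cube, so h has no rational root, and a monic cubic with no rational root is irreducible), g is also irreducible (irreducibility is preserved under the substitution x → x - 23). Hence m_α(x) = x^3 - 69x^2 + 1587x - 12821.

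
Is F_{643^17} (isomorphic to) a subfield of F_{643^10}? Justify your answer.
No: F_{643^17} is not a subfield of F_{643^10}

F_{p^m} embeds in F_{p^n} iff m | n. Here 17 ∤ 10 (since 10 = 0·17 + 10 with remainder 10 ≠ 0), so F_{643^17} is not a subfield of F_{643^10}. Equivalently: if it were, the tower law would give 17 = [F_{643^17}:F_643] dividing [F_{643^10}:F_643] = 10, contradiction.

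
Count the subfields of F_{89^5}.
F_{89^5} has 2 subfields

The subfields of F_{p^n} are exactly the fields F_{p^d} for d | n (each is the fixed field of the unique index-d subgroup of Gal(F_{p^n}/F_p) ≅ Z/nZ). The divisors of n = 5 are {1, 5}, giving 2 subfields: F_{89^1}, F_{89^5}.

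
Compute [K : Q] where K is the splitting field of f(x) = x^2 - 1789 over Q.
[K : Q] = 2

f(x) = x^2 - 1789 factors as (x - √1789)(x + √1789). The splitting field is K = Q(√1789). Since 1789 is squarefree and > 1, it is not a perfect square, so x^2 - 1789 is irreducible over Q and [Q(√1789) : Q] = 2. Hence [K : Q] = 2.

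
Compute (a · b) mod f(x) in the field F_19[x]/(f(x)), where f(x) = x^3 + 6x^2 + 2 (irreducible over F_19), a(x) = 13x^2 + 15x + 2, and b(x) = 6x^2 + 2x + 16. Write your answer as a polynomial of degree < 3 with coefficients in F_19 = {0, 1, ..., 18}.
a · b ≡ 6x^2 + 12x + 14 (mod f(x))

Multiply in F_19[x]: a(x)·b(x) = (13x^2 + 15x + 2)·(6x^2 + 2x + 16) = 2x^4 + 2x^3 + 3x^2 + 16x + 13. This has degree ≥ 3, so divide by f(x) over F_19: 2x^4 + 2x^3 + 3x^2 + 16x + 13 = (2x + 9)·(x^3 + 6x^2 + 2) + (6x^2 + 12x + 14). Hence a·b ≡ 6x^2 + 12x + 14 (mod f). (F_19[x]/(f) is a field with 19^3 = 6859 elements since f is irreducible of degree 3.)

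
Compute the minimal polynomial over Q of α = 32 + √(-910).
m_α(x) = x^2 - 64x + 1934

From α - 32 = √(-910), squaring gives (α - 32)^2 = -910, i.e. α^2 - 64α + 1024 = -910, so α^2 - 64α + 1934 = 0. The discriminant of x^2 - 64x + 1934 is (-64)^2 - 4·(1934) = 4096 - 7736 = -3640, and 4·(-910) is not a perfect square in Q since -910 is squarefree and ≠ 1. Hence x^2 - 64x + 1934 is irreducible over Q and is the minimal polynomial of α.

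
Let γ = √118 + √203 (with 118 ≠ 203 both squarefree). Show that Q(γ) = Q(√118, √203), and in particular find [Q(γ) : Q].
[Q(γ) : Q] = 4 (equivalently, Q(γ) = Q(√118, √203))

Obviously Q(γ) ⊆ Q(√118, √203), and [Q(√118, √203):Q] = 4 (since 118, 203 are distinct squarefree integers > 1 with 23954 not a perfect square). To show equality we compute the minimal polynomial of γ. From γ = √118 + √203: γ^2 = 118 + 2√(23954) + 203 = 321 + 2√(23954), so γ^2 - 321 = 2√(23954); squaring, (γ^2 - 321)^2 = 4·23954, i.e. γ^4 - 642γ^2 + 103041 - 95816 = 0, i.e. γ^4 - 642γ^2 + 7225 = 0. So γ is a root of x^4 - 642x^2 + 7225. This polynomial is irreducible over Q: it has no rational root (each ±√118 ± √203 is irrational), and any factorization into two quadratics over Q would force √(23954) ∈ Q (pairing opposite roots) or √118, √203 ∈ Q (other pairings), all impossible. Hence [Q(γ):Q] = 4 = [Q(√118, √203):Q], so Q(γ) = Q(√118, √203).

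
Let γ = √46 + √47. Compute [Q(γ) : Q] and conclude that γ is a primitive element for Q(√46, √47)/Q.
[Q(γ) : Q] = 4 (equivalently, Q(γ) = Q(√46, √47))

Obviously Q(γ) ⊆ Q(√46, √47), and [Q(√46, √47):Q] = 4 (since 46, 47 are distinct squarefree integers > 1 with 2162 not a perfect square). To show equality we compute the minimal polynomial of γ. From γ = √46 + √47: γ^2 = 46 + 2√(2162) + 47 = 93 + 2√(2162), so γ^2 - 93 = 2√(2162); squaring, (γ^2 - 93)^2 = 4·2162, i.e. γ^4 - 186γ^2 + 8649 - 8648 = 0, i.e. γ^4 - 186γ^2 + 1 = 0. So γ is a root of x^4 - 186x^2 + 1. This polynomial is irreducible over Q: it has no rational root (each ±√46 ± √47 is irrational), and any factorization into two quadratics over Q would force √(2162) ∈ Q (pairing opposite roots) or √46, √47 ∈ Q (other pairings), all impossible. Hence [Q(γ):Q] = 4 = [Q(√46, √47):Q], so Q(γ) = Q(√46, √47).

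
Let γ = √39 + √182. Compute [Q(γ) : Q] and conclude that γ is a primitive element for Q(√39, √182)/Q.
[Q(γ) : Q] = 4 (equivalently, Q(γ) = Q(√39, √182))

Obviously Q(γ) ⊆ Q(√39, √182), and [Q(√39, √182):Q] = 4 (since 39, 182 are distinct squarefree integers > 1 with 7098 not a perfect square). To show equality we compute the minimal polynomial of γ. From γ = √39 + √182: γ^2 = 39 + 2√(7098) + 182 = 221 + 2√(7098), so γ^2 - 221 = 2√(7098); squaring, (γ^2 - 221)^2 = 4·7098, i.e. γ^4 - 442γ^2 + 48841 - 28392 = 0, i.e. γ^4 - 442γ^2 + 20449 = 0. So γ is a root of x^4 - 442x^2 + 20449. This polynomial is irreducible over Q: it has no rational root (each ±√39 ± √182 is irrational), and any factorization into two quadratics over Q would force √(7098) ∈ Q (pairing opposite roots) or √39, √182 ∈ Q (other pairings), all impossible. Hence [Q(γ):Q] = 4 = [Q(√39, √182):Q], so Q(γ) = Q(√39, √182).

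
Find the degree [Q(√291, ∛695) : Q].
[Q(√291, ∛695) : Q] = 6

Let L = Q(√291, ∛695). Since Q(√291) ⊂ L and [Q(√291):Q] = 2, the tower law gives 2 | [L:Q]. Likewise Q(∛695) ⊂ L with [Q(∛695):Q] = 3 (because 695 is not a perfect cube), so 3 | [L:Q]. As gcd(2,3) = 1, [L:Q] is divisible by 6. Conversely L is generated over Q by √291 and ∛695, so [L:Q] ≤ 2·3 = 6. Therefore [Q(√291, ∛695) : Q] = 6.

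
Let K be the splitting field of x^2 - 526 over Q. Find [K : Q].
[K : Q] = 2

f(x) = x^2 - 526 factors as (x - √526)(x + √526). The splitting field is K = Q(√526). Since 526 is squarefree and > 1, it is not a perfect square, so x^2 - 526 is irreducible over Q and [Q(√526) : Q] = 2. Hence [K : Q] = 2.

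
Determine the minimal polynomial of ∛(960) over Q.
m_α(x) = x^3 - 960

α satisfies α^3 = 960, so x^3 - 960 annihilates α. By the rational root test, a rational root p/q (in lowest terms) of x^3 - 960 would satisfy p^3 = 960 q^3, forcing q = 1 and p^3 = 960; but 960 is not a perfect cube, contradiction. A monic cubic over Q with no rational root is irreducible (any nontrivial factorization would include a linear factor). Hence x^3 - 960 is the minimal polynomial of α, and in particular [Q(α):Q] = 3.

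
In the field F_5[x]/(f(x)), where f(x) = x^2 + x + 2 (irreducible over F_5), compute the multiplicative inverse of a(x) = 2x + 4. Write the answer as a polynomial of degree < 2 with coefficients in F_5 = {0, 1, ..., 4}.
a(x)^(-1) ≡ 3x + 2 (mod f(x))

Since f is irreducible over F_5, F_5[x]/(f) is a field and a(x) ≠ 0 has an inverse. Apply the extended Euclidean algorithm to f(x) and a(x) in F_5[x]: f(x) = (3x + 2)·a(x) + (4). The last nonzero remainder is the constant 4 = gcd(f, a) in F_5. Back-substituting through the division chain expresses 4 = s(x)·a(x) + t(x)·f(x) with s(x) ≡ 2x + 3 (mod f), so (2x + 3)·a(x) ≡ 4 (mod f). Multiplying by 4^(-1) ≡ 4 in F_5 gives a(x)^(-1) ≡ 4·(2x + 3) ≡ 3x + 2 (mod f). Check: (2x + 4)·(3x + 2) = x^2 + x + 3 ≡ 1 (mod x^2 + x + 2).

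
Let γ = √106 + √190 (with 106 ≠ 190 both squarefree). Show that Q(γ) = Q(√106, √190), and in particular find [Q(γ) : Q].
[Q(γ) : Q] = 4 (equivalently, Q(γ) = Q(√106, √190))

Obviously Q(γ) ⊆ Q(√106, √190), and [Q(√106, √190):Q] = 4 (since 106, 190 are distinct squarefree integers > 1 with 20140 not a perfect square). To show equality we compute the minimal polynomial of γ. From γ = √106 + √190: γ^2 = 106 + 2√(20140) + 190 = 296 + 2√(20140), so γ^2 - 296 = 2√(20140); squaring, (γ^2 - 296)^2 = 4·20140, i.e. γ^4 - 592γ^2 + 87616 - 80560 = 0, i.e. γ^4 - 592γ^2 + 7056 = 0. So γ is a root of x^4 - 592x^2 + 7056. This polynomial is irreducible over Q: it has no rational root (each ±√106 ± √190 is irrational), and any factorization into two quadratics over Q would force √(20140) ∈ Q (pairing opposite roots) or √106, √190 ∈ Q (other pairings), all impossible. Hence [Q(γ):Q] = 4 = [Q(√106, √190):Q], so Q(γ) = Q(√106, √190).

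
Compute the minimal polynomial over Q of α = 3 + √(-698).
m_α(x) = x^2 - 6x + 707

From α - 3 = √(-698), squaring gives (α - 3)^2 = -698, i.e. α^2 - 6α + 9 = -698, so α^2 - 6α + 707 = 0. The discriminant of x^2 - 6x + 707 is (-6)^2 - 4·(707) = 36 - 2828 = -2792, and 4·(-698) is not a perfect square in Q since -698 is squarefree and ≠ 1. Hence x^2 - 6x + 707 is irreducible over Q and is the minimal polynomial of α.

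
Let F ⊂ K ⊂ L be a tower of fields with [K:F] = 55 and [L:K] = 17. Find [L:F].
[L:F] = 935

The tower law says that for any tower of field extensions F ⊂ K ⊂ L with finite degrees, [L:F] = [L:K] · [K:F]. Here this gives [L:F] = 17 · 55 = 935.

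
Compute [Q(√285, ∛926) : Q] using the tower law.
[Q(√285, ∛926) : Q] = 6

Let L = Q(√285, ∛926). Since Q(√285) ⊂ L and [Q(√285):Q] = 2, the tower law gives 2 | [L:Q]. Likewise Q(∛926) ⊂ L with [Q(∛926):Q] = 3 (because 926 is not a perfect cube), so 3 | [L:Q]. As gcd(2,3) = 1, [L:Q] is divisible by 6. Conversely L is generated over Q by √285 and ∛926, so [L:Q] ≤ 2·3 = 6. Therefore [Q(√285, ∛926) : Q] = 6.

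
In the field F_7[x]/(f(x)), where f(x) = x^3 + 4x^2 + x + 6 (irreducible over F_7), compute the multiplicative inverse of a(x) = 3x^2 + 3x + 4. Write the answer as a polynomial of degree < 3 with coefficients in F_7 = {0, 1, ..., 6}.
a(x)^(-1) ≡ 6x^2 + x + 6 (mod f(x))

Since f is irreducible over F_7, F_7[x]/(f) is a field and a(x) ≠ 0 has an inverse. Apply the extended Euclidean algorithm to f(x) and a(x) in F_7[x]: f(x) = (5x + 1)·a(x) + (6x + 2);  a(x) = (4x + 5)·(6x + 2) + (1). The last nonzero remainder is the constant 1 = gcd(f, a) in F_7. Back-substituting through the division chain expresses 1 = s(x)·a(x) + t(x)·f(x) with s(x) ≡ 6x^2 + x + 6 (mod f), so a(x)^(-1) ≡ s(x) = 6x^2 + x + 6 (mod f). Check: (3x^2 + 3x + 4)·(6x^2 + x + 6) = 4x^4 + 3x^2 + x + 3 ≡ 1 (mod x^3 + 4x^2 + x + 6).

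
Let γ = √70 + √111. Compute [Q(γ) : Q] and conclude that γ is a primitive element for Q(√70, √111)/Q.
[Q(γ) : Q] = 4 (equivalently, Q(γ) = Q(√70, √111))

Obviously Q(γ) ⊆ Q(√70, √111), and [Q(√70, √111):Q] = 4 (since 70, 111 are distinct squarefree integers > 1 with 7770 not a perfect square). To show equality we compute the minimal polynomial of γ. From γ = √70 + √111: γ^2 = 70 + 2√(7770) + 111 = 181 + 2√(7770), so γ^2 - 181 = 2√(7770); squaring, (γ^2 - 181)^2 = 4·7770, i.e. γ^4 - 362γ^2 + 32761 - 31080 = 0, i.e. γ^4 - 362γ^2 + 1681 = 0. So γ is a root of x^4 - 362x^2 + 1681. This polynomial is irreducible over Q: it has no rational root (each ±√70 ± √111 is irrational), and any factorization into two quadratics over Q would force √(7770) ∈ Q (pairing opposite roots) or √70, √111 ∈ Q (other pairings), all impossible. Hence [Q(γ):Q] = 4 = [Q(√70, √111):Q], so Q(γ) = Q(√70, √111).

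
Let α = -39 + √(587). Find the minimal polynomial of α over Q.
m_α(x) = x^2 + 78x + 934

From α + 39 = √(587), squaring gives (α + 39)^2 = 587, i.e. α^2 + 78α + 1521 = 587, so α^2 + 78α + 934 = 0. The discriminant of x^2 + 78x + 934 is (78)^2 - 4·(934) = 6084 - 3736 = 2348, and 4·(587) is not a perfect square in Q since 587 is squarefree and ≠ 1. Hence x^2 + 78x + 934 is irreducible over Q and is the minimal polynomial of α.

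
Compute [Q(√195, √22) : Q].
[Q(√195, √22) : Q] = 4

[Q(√195):Q] = 2 (min poly x^2 - 195, irreducible since 195 is squarefree > 1). For the top step, suppose √22 ∈ Q(√195), say √22 = c + d√195 with c, d ∈ Q. Squaring: 22 = c^2 + 195d^2 + 2cd√195. Since √195 ∉ Q this forces 2cd = 0. If d = 0 then √22 = c ∈ Q, contradicting 22 squarefree > 1. If c = 0 then 22 = 195d^2, so 195·22 = (195d)^2 is a perfect square in Q — but 195·22 = 4290 is not a perfect square (since 195 and 22 are distinct squarefree integers). Contradiction. Hence √22 ∉ Q(√195), so x^2 - 22 stays irreducible over Q(√195) and [Q(√195, √22) : Q(√195)] = 2. By the tower law, [Q(√195, √22) : Q] = 2 · 2 = 4.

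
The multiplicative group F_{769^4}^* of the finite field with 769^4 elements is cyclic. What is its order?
|F_{769^4}^*| = 349707832320

F_{769^4} has 769^4 = 349707832321 elements; its multiplicative group consists of all nonzero elements, so |F_{769^4}^*| = 349707832321 - 1 = 349707832320. (It is cyclic since any finite subgroup of the multiplicative group of a field is cyclic.)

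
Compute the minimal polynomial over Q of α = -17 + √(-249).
m_α(x) = x^2 + 34x + 538

From α + 17 = √(-249), squaring gives (α + 17)^2 = -249, i.e. α^2 + 34α + 289 = -249, so α^2 + 34α + 538 = 0. The discriminant of x^2 + 34x + 538 is (34)^2 - 4·(538) = 1156 - 2152 = -996, and 4·(-249) is not a perfect square in Q since -249 is squarefree and ≠ 1. Hence x^2 + 34x + 538 is irreducible over Q and is the minimal polynomial of α.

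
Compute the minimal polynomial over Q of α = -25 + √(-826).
m_α(x) = x^2 + 50x + 1451

From α + 25 = √(-826), squaring gives (α + 25)^2 = -826, i.e. α^2 + 50α + 625 = -826, so α^2 + 50α + 1451 = 0. The discriminant of x^2 + 50x + 1451 is (50)^2 - 4·(1451) = 2500 - 5804 = -3304, and 4·(-826) is not a perfect square in Q since -826 is squarefree and ≠ 1. Hence x^2 + 50x + 1451 is irreducible over Q and is the minimal polynomial of α.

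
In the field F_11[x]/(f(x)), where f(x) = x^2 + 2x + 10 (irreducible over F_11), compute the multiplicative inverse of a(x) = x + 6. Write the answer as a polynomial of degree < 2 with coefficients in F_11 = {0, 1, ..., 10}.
a(x)^(-1) ≡ 10x + 4 (mod f(x))

Since f is irreducible over F_11, F_11[x]/(f) is a field and a(x) ≠ 0 has an inverse. Apply the extended Euclidean algorithm to f(x) and a(x) in F_11[x]: f(x) = (x + 7)·a(x) + (1). The last nonzero remainder is the constant 1 = gcd(f, a) in F_11. Back-substituting through the division chain expresses 1 = s(x)·a(x) + t(x)·f(x) with s(x) ≡ 10x + 4 (mod f), so a(x)^(-1) ≡ s(x) = 10x + 4 (mod f). Check: (x + 6)·(10x + 4) = 10x^2 + 9x + 2 ≡ 1 (mod x^2 + 2x + 10).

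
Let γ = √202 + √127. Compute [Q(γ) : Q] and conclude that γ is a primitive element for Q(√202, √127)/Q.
[Q(γ) : Q] = 4 (equivalently, Q(γ) = Q(√202, √127))

Obviously Q(γ) ⊆ Q(√202, √127), and [Q(√202, √127):Q] = 4 (since 202, 127 are distinct squarefree integers > 1 with 25654 not a perfect square). To show equality we compute the minimal polynomial of γ. From γ = √202 + √127: γ^2 = 202 + 2√(25654) + 127 = 329 + 2√(25654), so γ^2 - 329 = 2√(25654); squaring, (γ^2 - 329)^2 = 4·25654, i.e. γ^4 - 658γ^2 + 108241 - 102616 = 0, i.e. γ^4 - 658γ^2 + 5625 = 0. So γ is a root of x^4 - 658x^2 + 5625. This polynomial is irreducible over Q: it has no rational root (each ±√202 ± √127 is irrational), and any factorization into two quadratics over Q would force √(25654) ∈ Q (pairing opposite roots) or √202, √127 ∈ Q (other pairings), all impossible. Hence [Q(γ):Q] = 4 = [Q(√202, √127):Q], so Q(γ) = Q(√202, √127).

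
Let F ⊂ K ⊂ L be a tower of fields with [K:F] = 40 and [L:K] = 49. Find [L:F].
[L:F] = 1960

The tower law says that for any tower of field extensions F ⊂ K ⊂ L with finite degrees, [L:F] = [L:K] · [K:F]. Here this gives [L:F] = 49 · 40 = 1960.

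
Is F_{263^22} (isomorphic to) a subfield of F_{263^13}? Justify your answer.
No: F_{263^22} is not a subfield of F_{263^13}

F_{p^m} embeds in F_{p^n} iff m | n. Here 22 ∤ 13 (since 13 = 0·22 + 13 with remainder 13 ≠ 0), so F_{263^22} is not a subfield of F_{263^13}. Equivalently: if it were, the tower law would give 22 = [F_{263^22}:F_263] dividing [F_{263^13}:F_263] = 13, contradiction.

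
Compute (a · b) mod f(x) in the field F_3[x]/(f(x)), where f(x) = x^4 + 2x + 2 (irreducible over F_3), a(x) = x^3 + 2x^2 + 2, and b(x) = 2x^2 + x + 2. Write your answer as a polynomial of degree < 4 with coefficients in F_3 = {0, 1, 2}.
a · b ≡ x^3 + x^2 (mod f(x))

Multiply in F_3[x]: a(x)·b(x) = (x^3 + 2x^2 + 2)·(2x^2 + x + 2) = 2x^5 + 2x^4 + x^3 + 2x^2 + 2x + 1. This has degree ≥ 4, so divide by f(x) over F_3: 2x^5 + 2x^4 + x^3 + 2x^2 + 2x + 1 = (2x + 2)·(x^4 + 2x + 2) + (x^3 + x^2). Hence a·b ≡ x^3 + x^2 (mod f). (F_3[x]/(f) is a field with 3^4 = 81 elements since f is irreducible of degree 4.)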